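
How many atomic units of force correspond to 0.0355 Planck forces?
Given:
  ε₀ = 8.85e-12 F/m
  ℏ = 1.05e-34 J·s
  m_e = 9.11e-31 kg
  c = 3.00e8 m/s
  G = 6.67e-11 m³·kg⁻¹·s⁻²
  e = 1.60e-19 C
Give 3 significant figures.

Planck force: F_P = c⁴/G = 1.21e44 N
atomic unit of force: F_au = E_h/a₀ = m_e²e⁶/((4πε₀)³ℏ⁴) = 8.33e-8 N
0.0355 × 1.21e44 / 8.33e-8 = 5.18e49

5.18e49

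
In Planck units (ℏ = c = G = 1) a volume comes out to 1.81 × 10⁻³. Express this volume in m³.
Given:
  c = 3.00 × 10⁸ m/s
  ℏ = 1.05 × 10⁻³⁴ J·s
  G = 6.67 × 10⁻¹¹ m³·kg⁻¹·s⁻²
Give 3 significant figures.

One Planck volume: V_P = (ℏG/c³)^(3/2) = 4.18 × 10⁻¹⁰⁵ m³.
1.81 × 10⁻³ × 4.18 × 10⁻¹⁰⁵ m³ = 7.56 × 10⁻¹⁰⁸ m³

7.56 × 10⁻¹⁰⁸ m³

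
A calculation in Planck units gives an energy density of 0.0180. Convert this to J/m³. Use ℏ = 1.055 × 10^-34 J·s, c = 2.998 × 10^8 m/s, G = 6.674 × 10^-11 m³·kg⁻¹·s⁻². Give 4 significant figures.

8.338 × 10^111 J/m³

One Planck energy density: u_P = c⁷/(ℏG²) = 4.632 × 10^113 J/m³.
0.0180 × 4.632 × 10^113 J/m³ = 8.338 × 10^111 J/m³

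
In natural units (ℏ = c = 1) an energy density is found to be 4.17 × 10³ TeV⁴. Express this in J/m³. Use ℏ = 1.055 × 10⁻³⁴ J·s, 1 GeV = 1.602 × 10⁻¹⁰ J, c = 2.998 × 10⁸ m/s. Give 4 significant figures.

[E]/[L]³ = [E]⁴/(ℏc)³; restore (ℏc)⁻³.
1 GeV⁴ → 1/(ℏc)³ × (1 GeV in J)⁴ = 2.082 × 10³⁷ J/m³.
Convert the energy scale: 4.17 × 10³ TeV⁴ = 4.17 × 10¹⁵ GeV⁴.
Result: 4.17 × 10¹⁵ × 2.082 × 10³⁷ = 8.680 × 10⁵² J/m³.

8.680 × 10⁵² J/m³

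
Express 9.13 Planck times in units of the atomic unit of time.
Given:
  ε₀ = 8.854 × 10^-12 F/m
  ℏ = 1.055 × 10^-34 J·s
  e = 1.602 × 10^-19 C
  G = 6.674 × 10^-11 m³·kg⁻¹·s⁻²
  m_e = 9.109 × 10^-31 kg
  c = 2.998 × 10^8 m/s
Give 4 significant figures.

Planck time: t_P = √(ℏG/c⁵) = 5.392 × 10^-44 s
atomic unit of time: τ_au = (4πε₀)²ℏ³/(m_e e⁴) = 2.423 × 10^-17 s
9.13 × 5.392 × 10^-44 / 2.423 × 10^-17 = 2.032 × 10^-26

2.032 × 10^-26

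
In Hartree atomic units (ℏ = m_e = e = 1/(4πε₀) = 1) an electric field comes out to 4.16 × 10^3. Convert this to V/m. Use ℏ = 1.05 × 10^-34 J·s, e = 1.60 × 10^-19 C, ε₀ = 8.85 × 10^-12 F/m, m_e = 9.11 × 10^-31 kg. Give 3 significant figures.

One atomic unit of electric field: E_au = E_h/(e a₀) = m_e²e⁵/((4πε₀)³ℏ⁴) = 5.20 × 10^11 V/m.
4.16 × 10^3 × 5.20 × 10^11 V/m = 2.17 × 10^15 V/m

2.17 × 10^15 V/m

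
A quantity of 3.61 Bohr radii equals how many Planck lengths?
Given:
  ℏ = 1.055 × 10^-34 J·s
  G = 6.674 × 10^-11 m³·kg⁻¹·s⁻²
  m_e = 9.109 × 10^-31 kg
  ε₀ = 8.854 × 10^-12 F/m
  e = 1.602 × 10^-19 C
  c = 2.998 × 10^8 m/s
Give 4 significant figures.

Bohr radius: a₀ = 4πε₀ℏ²/(m_e e²) = 5.297 × 10^-11 m
Planck length: ℓ_P = √(ℏG/c³) = 1.616 × 10^-35 m
3.61 × 5.297 × 10^-11 / 1.616 × 10^-35 = 1.183 × 10^25

1.183 × 10^25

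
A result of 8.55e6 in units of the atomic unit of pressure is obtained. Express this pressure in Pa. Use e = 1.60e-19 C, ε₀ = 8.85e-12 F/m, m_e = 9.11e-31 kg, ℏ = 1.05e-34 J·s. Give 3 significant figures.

One atomic unit of pressure: P_au = E_h/a₀³ = m_e⁴e¹⁰/((4πε₀)⁵ℏ⁸) = 3.01e13 Pa.
8.55e6 × 3.01e13 Pa = 2.58e20 Pa

2.58e20 Pa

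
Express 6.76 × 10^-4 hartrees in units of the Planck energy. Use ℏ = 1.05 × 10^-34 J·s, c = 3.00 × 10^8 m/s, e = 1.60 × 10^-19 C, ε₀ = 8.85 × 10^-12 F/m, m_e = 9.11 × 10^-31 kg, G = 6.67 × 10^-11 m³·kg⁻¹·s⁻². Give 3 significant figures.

hartree: E_h = m_e e⁴/(4πε₀ℏ)² = 4.38 × 10^-18 J
Planck energy: E_P = √(ℏc⁵/G) = 1.96 × 10^9 J
6.76 × 10^-4 × 4.38 × 10^-18 / 1.96 × 10^9 = 1.51 × 10^-30

1.51 × 10^-30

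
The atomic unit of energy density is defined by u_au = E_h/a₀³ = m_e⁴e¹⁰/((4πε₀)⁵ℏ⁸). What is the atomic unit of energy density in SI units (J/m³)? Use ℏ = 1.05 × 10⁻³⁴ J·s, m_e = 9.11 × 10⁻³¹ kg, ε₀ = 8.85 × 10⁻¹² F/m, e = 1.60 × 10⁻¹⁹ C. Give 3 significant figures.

u_au = E_h/a₀³ = m_e⁴e¹⁰/((4πε₀)⁵ℏ⁸)
E_h = 4.38 × 10⁻¹⁸ J
a₀ = 5.26 × 10⁻¹¹ m
E_h/a₀³ = 3.01 × 10¹³ J/m³

3.01 × 10¹³ J/m³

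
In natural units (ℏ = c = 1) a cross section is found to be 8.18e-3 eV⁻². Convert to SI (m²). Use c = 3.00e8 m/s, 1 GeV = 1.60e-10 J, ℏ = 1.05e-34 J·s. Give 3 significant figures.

3.17e-16 m²

Area is [L]² = [E]⁻²·(ℏc)²; restore (ℏc)².
1 GeV⁻² → (ℏc)² × (1 GeV in J)⁻² = 3.88e-32 m².
Convert the energy scale: 8.18e-3 eV⁻² = 8.18e15 GeV⁻².
Result: 8.18e15 × 3.88e-32 = 3.17e-16 m².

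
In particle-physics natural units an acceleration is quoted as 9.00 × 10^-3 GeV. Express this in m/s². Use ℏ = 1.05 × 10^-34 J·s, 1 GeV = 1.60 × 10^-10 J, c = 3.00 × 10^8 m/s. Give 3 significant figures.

4.11 × 10^30 m/s²

Acceleration is [L]/[T]² = c·[E]/ℏ.
1 GeV → c/ℏ × (1 GeV in J) = 4.57 × 10^32 m/s².
Result: 9.00 × 10^-3 × 4.57 × 10^32 = 4.11 × 10^30 m/s².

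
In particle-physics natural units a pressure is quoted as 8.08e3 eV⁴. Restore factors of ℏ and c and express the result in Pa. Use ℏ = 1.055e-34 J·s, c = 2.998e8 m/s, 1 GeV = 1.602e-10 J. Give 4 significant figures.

Pressure is [E]/[L]³ = [E]⁴/(ℏc)³.
1 GeV⁴ → 1/(ℏc)³ × (1 GeV in J)⁴ = 2.082e37 Pa.
Convert the energy scale: 8.08e3 eV⁴ = 8.08e-33 GeV⁴.
Result: 8.08e-33 × 2.082e37 = 1.682e5 Pa.

1.682e5 Pa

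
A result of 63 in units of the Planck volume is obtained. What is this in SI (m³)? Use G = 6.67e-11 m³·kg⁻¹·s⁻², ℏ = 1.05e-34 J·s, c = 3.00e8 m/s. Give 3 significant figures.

2.63e-103 m³

One Planck volume: V_P = (ℏG/c³)^(3/2) = 4.18e-105 m³.
63 × 4.18e-105 m³ = 2.63e-103 m³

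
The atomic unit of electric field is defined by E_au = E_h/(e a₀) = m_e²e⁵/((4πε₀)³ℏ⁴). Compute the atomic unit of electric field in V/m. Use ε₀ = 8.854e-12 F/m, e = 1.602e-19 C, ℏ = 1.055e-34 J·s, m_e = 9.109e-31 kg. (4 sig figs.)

5.131e11 V/m

E_au = E_h/(e a₀) = m_e²e⁵/((4πε₀)³ℏ⁴)
E_h = 4.354e-18 J
a₀ = 5.297e-11 m
E_h/(e·a₀) = 5.131e11 V/m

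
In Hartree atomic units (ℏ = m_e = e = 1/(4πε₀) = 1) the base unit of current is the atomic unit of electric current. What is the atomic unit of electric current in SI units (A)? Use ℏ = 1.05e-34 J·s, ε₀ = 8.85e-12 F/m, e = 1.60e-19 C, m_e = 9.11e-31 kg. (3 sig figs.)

6.67e-3 A

I_au = e E_h/ℏ = m_e e⁵/((4πε₀)²ℏ³)
E_h = 4.38e-18 J
e·E_h/ℏ = 6.67e-3 A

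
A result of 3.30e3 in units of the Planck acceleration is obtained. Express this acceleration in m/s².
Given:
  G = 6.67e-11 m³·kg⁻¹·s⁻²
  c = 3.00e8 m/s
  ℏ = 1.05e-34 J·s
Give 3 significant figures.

1.84e55 m/s²

One Planck acceleration: a_P = √(c⁷/(ℏG)) = 5.59e51 m/s².
3.30e3 × 5.59e51 m/s² = 1.84e55 m/s²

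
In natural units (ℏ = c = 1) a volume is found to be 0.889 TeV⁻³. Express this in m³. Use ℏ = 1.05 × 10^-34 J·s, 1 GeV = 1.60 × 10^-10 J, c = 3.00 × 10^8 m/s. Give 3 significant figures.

6.78 × 10^-57 m³

Volume is [L]³ = [E]⁻³·(ℏc)³.
1 GeV⁻³ → (ℏc)³ × (1 GeV in J)⁻³ = 7.63 × 10^-48 m³.
Convert the energy scale: 0.889 TeV⁻³ = 8.89 × 10^-10 GeV⁻³.
Result: 8.89 × 10^-10 × 7.63 × 10^-48 = 6.78 × 10^-57 m³.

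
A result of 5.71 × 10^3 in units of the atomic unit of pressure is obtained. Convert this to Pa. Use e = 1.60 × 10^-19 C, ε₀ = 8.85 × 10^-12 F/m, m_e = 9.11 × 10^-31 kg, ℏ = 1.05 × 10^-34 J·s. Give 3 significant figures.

1.72 × 10^17 Pa

One atomic unit of pressure: P_au = E_h/a₀³ = m_e⁴e¹⁰/((4πε₀)⁵ℏ⁸) = 3.01 × 10^13 Pa.
5.71 × 10^3 × 3.01 × 10^13 Pa = 1.72 × 10^17 Pa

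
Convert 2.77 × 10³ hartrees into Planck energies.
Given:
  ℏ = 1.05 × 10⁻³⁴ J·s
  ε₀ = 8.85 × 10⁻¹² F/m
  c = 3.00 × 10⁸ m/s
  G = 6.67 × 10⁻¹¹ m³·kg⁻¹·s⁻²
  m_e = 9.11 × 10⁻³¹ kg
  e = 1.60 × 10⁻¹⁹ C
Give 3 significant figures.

6.20 × 10⁻²⁴

hartree: E_h = m_e e⁴/(4πε₀ℏ)² = 4.38 × 10⁻¹⁸ J
Planck energy: E_P = √(ℏc⁵/G) = 1.96 × 10⁹ J
2.77 × 10³ × 4.38 × 10⁻¹⁸ / 1.96 × 10⁹ = 6.20 × 10⁻²⁴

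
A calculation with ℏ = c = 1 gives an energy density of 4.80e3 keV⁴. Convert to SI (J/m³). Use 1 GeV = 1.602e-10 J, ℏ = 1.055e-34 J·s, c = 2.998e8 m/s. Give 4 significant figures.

[E]/[L]³ = [E]⁴/(ℏc)³; restore (ℏc)⁻³.
1 GeV⁴ → 1/(ℏc)³ × (1 GeV in J)⁴ = 2.082e37 J/m³.
Convert the energy scale: 4.80e3 keV⁴ = 4.80e-21 GeV⁴.
Result: 4.80e-21 × 2.082e37 = 9.992e16 J/m³.

9.992e16 J/m³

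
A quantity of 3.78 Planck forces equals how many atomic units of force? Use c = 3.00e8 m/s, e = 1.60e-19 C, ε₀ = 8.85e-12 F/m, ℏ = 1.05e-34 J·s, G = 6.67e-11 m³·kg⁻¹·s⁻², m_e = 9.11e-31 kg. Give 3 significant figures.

Planck force: F_P = c⁴/G = 1.21e44 N
atomic unit of force: F_au = E_h/a₀ = m_e²e⁶/((4πε₀)³ℏ⁴) = 8.33e-8 N
3.78 × 1.21e44 / 8.33e-8 = 5.51e51

5.51e51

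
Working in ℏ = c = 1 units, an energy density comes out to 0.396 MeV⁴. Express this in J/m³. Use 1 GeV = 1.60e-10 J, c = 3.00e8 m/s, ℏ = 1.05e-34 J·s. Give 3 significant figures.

[E]/[L]³ = [E]⁴/(ℏc)³; restore (ℏc)⁻³.
1 GeV⁴ → 1/(ℏc)³ × (1 GeV in J)⁴ = 2.10e37 J/m³.
Convert the energy scale: 0.396 MeV⁴ = 3.96e-13 GeV⁴.
Result: 3.96e-13 × 2.10e37 = 8.30e24 J/m³.

8.30e24 J/m³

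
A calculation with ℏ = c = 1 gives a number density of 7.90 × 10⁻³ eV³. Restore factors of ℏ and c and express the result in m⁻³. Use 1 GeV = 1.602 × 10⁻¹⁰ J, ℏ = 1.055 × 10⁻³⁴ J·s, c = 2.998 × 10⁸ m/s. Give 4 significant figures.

Number density is [L]⁻³ = [E]³/(ℏc)³.
1 GeV³ → 1/(ℏc)³ × (1 GeV in J)³ = 1.299 × 10⁴⁷ m⁻³.
Convert the energy scale: 7.90 × 10⁻³ eV³ = 7.90 × 10⁻³⁰ GeV³.
Result: 7.90 × 10⁻³⁰ × 1.299 × 10⁴⁷ = 1.027 × 10¹⁸ m⁻³.

1.027 × 10¹⁸ m⁻³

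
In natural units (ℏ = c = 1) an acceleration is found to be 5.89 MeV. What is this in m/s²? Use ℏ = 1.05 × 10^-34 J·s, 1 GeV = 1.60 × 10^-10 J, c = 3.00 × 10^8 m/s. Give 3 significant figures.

Acceleration is [L]/[T]² = c·[E]/ℏ.
1 GeV → c/ℏ × (1 GeV in J) = 4.57 × 10^32 m/s².
Convert the energy scale: 5.89 MeV = 5.89 × 10^-3 GeV.
Result: 5.89 × 10^-3 × 4.57 × 10^32 = 2.69 × 10^30 m/s².

2.69 × 10^30 m/s²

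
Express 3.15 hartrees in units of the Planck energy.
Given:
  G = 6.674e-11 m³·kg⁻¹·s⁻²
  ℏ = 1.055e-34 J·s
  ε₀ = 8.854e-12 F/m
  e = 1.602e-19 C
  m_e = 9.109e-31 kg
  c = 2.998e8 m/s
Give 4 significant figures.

7.010e-27

hartree: E_h = m_e e⁴/(4πε₀ℏ)² = 4.354e-18 J
Planck energy: E_P = √(ℏc⁵/G) = 1.957e9 J
3.15 × 4.354e-18 / 1.957e9 = 7.010e-27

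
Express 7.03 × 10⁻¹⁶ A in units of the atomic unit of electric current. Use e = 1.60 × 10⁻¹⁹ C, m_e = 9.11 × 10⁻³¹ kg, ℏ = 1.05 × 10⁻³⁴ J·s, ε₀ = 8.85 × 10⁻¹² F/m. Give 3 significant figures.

1.05 × 10⁻¹³

atomic unit of electric current: I_au = e E_h/ℏ = m_e e⁵/((4πε₀)²ℏ³) = 6.67 × 10⁻³ A.
7.03 × 10⁻¹⁶ / 6.67 × 10⁻³ = 1.05 × 10⁻¹³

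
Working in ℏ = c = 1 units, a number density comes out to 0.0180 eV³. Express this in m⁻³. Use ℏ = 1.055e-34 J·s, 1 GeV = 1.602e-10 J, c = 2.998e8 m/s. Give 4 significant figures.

Number density is [L]⁻³ = [E]³/(ℏc)³.
1 GeV³ → 1/(ℏc)³ × (1 GeV in J)³ = 1.299e47 m⁻³.
Convert the energy scale: 0.0180 eV³ = 1.80e-29 GeV³.
Result: 1.80e-29 × 1.299e47 = 2.339e18 m⁻³.

2.339e18 m⁻³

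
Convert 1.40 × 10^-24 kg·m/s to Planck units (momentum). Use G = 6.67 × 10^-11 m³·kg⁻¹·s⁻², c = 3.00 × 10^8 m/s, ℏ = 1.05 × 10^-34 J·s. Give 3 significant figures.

2.15 × 10^-25

Planck momentum: p_P = √(ℏc³/G) = 6.52 kg·m/s.
1.40 × 10^-24 / 6.52 = 2.15 × 10^-25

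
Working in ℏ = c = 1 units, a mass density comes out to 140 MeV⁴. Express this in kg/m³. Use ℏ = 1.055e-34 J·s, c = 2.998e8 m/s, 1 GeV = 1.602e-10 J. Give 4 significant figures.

3.242e10 kg/m³

Mass density is [E]/(c²[L]³) = [E]⁴/(ℏ³c⁵).
1 GeV⁴ → 1/(ℏ³c⁵) × (1 GeV in J)⁴ = 2.316e20 kg/m³.
Convert the energy scale: 140 MeV⁴ = 1.40e-10 GeV⁴.
Result: 1.40e-10 × 2.316e20 = 3.242e10 kg/m³.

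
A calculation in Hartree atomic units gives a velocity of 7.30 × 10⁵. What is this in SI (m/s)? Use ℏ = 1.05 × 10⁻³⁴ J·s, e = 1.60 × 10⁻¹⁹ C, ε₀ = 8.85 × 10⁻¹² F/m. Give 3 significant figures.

One atomic unit of velocity: v_au = e²/(4πε₀ℏ) = 2.19 × 10⁶ m/s.
7.30 × 10⁵ × 2.19 × 10⁶ m/s = 1.60 × 10¹² m/s

1.60 × 10¹² m/s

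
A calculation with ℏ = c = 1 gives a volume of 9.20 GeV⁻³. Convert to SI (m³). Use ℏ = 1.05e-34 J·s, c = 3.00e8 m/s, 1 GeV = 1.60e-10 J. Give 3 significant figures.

Volume is [L]³ = [E]⁻³·(ℏc)³.
1 GeV⁻³ → (ℏc)³ × (1 GeV in J)⁻³ = 7.63e-48 m³.
Result: 9.20 × 7.63e-48 = 7.02e-47 m³.

7.02e-47 m³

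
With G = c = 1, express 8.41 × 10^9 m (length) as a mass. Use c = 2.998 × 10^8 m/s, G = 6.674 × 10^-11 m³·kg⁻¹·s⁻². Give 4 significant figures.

1.133 × 10^37 kg

Length → mass via c²/G.
8.41 × 10^9 m × (c²/G) = 1.133 × 10^37 kg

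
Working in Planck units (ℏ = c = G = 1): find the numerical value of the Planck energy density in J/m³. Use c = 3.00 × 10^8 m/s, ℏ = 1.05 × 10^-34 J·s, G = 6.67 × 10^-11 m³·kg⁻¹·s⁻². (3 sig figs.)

The unique combination of the constants set to 1 with dimensions of energy density is u_P = c⁷/(ℏG²).
  = 2.19 × 10^59 / 4.67 × 10^-55
  = 4.68 × 10^113 J/m³

4.68 × 10^113 J/m³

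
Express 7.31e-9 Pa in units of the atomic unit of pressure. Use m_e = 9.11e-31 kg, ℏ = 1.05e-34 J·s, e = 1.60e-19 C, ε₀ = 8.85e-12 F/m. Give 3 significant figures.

atomic unit of pressure: P_au = E_h/a₀³ = m_e⁴e¹⁰/((4πε₀)⁵ℏ⁸) = 3.01e13 Pa.
7.31e-9 / 3.01e13 = 2.43e-22

2.43e-22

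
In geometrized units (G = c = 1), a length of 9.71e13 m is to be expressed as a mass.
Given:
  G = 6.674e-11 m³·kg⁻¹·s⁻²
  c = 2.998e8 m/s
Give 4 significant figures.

1.308e41 kg

Length → mass via c²/G.
9.71e13 m × (c²/G) = 1.308e41 kg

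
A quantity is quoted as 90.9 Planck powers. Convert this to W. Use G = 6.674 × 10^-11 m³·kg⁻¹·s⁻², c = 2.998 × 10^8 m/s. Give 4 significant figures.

3.299 × 10^54 W

One Planck power: P_P = c⁵/G = 3.629 × 10^52 W.
90.9 × 3.629 × 10^52 W = 3.299 × 10^54 W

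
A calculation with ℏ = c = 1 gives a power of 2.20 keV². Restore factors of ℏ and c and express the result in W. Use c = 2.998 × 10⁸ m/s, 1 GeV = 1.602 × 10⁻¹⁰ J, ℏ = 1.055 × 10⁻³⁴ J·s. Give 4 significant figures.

Power is [E]/[T] = [E]²/ℏ.
1 GeV² → 1/ℏ × (1 GeV in J)² = 2.433 × 10¹⁴ W.
Convert the energy scale: 2.20 keV² = 2.20 × 10⁻¹² GeV².
Result: 2.20 × 10⁻¹² × 2.433 × 10¹⁴ = 535.2 W.

535.2 W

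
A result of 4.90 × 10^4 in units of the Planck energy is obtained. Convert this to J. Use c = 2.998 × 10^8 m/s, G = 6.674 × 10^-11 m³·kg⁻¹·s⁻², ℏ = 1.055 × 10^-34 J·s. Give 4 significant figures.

One Planck energy: E_P = √(ℏc⁵/G) = 1.957 × 10^9 J.
4.90 × 10^4 × 1.957 × 10^9 J = 9.588 × 10^13 J

9.588 × 10^13 J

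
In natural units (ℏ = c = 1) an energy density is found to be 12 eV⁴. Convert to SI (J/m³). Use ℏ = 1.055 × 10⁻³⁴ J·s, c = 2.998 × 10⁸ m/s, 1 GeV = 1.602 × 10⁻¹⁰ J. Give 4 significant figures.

[E]/[L]³ = [E]⁴/(ℏc)³; restore (ℏc)⁻³.
1 GeV⁴ → 1/(ℏc)³ × (1 GeV in J)⁴ = 2.082 × 10³⁷ J/m³.
Convert the energy scale: 12 eV⁴ = 1.20 × 10⁻³⁵ GeV⁴.
Result: 1.20 × 10⁻³⁵ × 2.082 × 10³⁷ = 249.8 J/m³.

249.8 J/m³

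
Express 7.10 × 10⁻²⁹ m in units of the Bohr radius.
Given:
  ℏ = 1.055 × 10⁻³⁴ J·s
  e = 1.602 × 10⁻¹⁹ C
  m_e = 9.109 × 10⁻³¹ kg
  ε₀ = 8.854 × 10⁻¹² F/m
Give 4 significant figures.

1.340 × 10⁻¹⁸

Bohr radius: a₀ = 4πε₀ℏ²/(m_e e²) = 5.297 × 10⁻¹¹ m.
7.10 × 10⁻²⁹ / 5.297 × 10⁻¹¹ = 1.340 × 10⁻¹⁸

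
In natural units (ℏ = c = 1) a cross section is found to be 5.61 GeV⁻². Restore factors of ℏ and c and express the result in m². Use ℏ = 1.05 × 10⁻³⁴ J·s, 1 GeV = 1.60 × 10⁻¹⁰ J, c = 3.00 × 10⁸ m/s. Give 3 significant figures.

2.17 × 10⁻³¹ m²

Area is [L]² = [E]⁻²·(ℏc)²; restore (ℏc)².
1 GeV⁻² → (ℏc)² × (1 GeV in J)⁻² = 3.88 × 10⁻³² m².
Result: 5.61 × 3.88 × 10⁻³² = 2.17 × 10⁻³¹ m².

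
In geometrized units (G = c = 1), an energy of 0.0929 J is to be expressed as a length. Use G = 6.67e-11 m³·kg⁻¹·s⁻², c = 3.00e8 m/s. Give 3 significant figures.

Energy → length via G/c⁴.
0.0929 J × (G/c⁴) = 7.65e-46 m

7.65e-46 m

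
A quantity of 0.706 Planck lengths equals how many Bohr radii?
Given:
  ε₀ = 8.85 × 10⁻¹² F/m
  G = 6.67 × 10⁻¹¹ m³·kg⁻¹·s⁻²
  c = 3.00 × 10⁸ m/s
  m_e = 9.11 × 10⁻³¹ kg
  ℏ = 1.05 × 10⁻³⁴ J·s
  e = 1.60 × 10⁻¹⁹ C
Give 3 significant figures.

2.16 × 10⁻²⁵

Planck length: ℓ_P = √(ℏG/c³) = 1.61 × 10⁻³⁵ m
Bohr radius: a₀ = 4πε₀ℏ²/(m_e e²) = 5.26 × 10⁻¹¹ m
0.706 × 1.61 × 10⁻³⁵ / 5.26 × 10⁻¹¹ = 2.16 × 10⁻²⁵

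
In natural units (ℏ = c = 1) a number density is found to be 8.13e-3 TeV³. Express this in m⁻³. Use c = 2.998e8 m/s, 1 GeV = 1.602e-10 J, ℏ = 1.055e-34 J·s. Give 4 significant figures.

1.056e54 m⁻³

Number density is [L]⁻³ = [E]³/(ℏc)³.
1 GeV³ → 1/(ℏc)³ × (1 GeV in J)³ = 1.299e47 m⁻³.
Convert the energy scale: 8.13e-3 TeV³ = 8.13e6 GeV³.
Result: 8.13e6 × 1.299e47 = 1.056e54 m⁻³.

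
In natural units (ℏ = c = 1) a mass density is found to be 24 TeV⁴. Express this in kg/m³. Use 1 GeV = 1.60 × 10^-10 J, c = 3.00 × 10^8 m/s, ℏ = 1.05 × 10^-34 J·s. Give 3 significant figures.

5.59 × 10^33 kg/m³

Mass density is [E]/(c²[L]³) = [E]⁴/(ℏ³c⁵).
1 GeV⁴ → 1/(ℏ³c⁵) × (1 GeV in J)⁴ = 2.33 × 10^20 kg/m³.
Convert the energy scale: 24 TeV⁴ = 2.40 × 10^13 GeV⁴.
Result: 2.40 × 10^13 × 2.33 × 10^20 = 5.59 × 10^33 kg/m³.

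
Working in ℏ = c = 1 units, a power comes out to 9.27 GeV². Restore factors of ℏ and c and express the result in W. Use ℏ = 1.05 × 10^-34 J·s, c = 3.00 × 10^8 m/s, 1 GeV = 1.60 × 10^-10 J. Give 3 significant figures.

Power is [E]/[T] = [E]²/ℏ.
1 GeV² → 1/ℏ × (1 GeV in J)² = 2.44 × 10^14 W.
Result: 9.27 × 2.44 × 10^14 = 2.26 × 10^15 W.

2.26 × 10^15 W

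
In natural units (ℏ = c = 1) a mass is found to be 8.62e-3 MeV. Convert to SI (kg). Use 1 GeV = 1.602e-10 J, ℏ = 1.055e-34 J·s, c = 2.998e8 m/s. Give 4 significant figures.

1.536e-32 kg

Mass is [E]/c²; divide by c².
1 GeV → 1/c² × (1 GeV in J) = 1.782e-27 kg.
Convert the energy scale: 8.62e-3 MeV = 8.62e-6 GeV.
Result: 8.62e-6 × 1.782e-27 = 1.536e-32 kg.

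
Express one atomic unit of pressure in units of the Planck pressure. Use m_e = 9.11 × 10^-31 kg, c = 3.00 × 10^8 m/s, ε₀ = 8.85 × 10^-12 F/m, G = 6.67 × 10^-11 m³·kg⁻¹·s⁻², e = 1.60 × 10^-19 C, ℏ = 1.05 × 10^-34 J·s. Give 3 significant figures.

6.44 × 10^-101

atomic unit of pressure: P_au = E_h/a₀³ = m_e⁴e¹⁰/((4πε₀)⁵ℏ⁸) = 3.01 × 10^13 Pa
Planck pressure: p_P = c⁷/(ℏG²) = 4.68 × 10^113 Pa
ratio = 3.01 × 10^13 / 4.68 × 10^113 = 6.44 × 10^-101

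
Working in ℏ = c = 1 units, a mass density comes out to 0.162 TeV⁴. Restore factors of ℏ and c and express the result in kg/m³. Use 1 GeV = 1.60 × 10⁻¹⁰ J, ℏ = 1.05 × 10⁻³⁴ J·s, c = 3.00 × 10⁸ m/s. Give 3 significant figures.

3.77 × 10³¹ kg/m³

Mass density is [E]/(c²[L]³) = [E]⁴/(ℏ³c⁵).
1 GeV⁴ → 1/(ℏ³c⁵) × (1 GeV in J)⁴ = 2.33 × 10²⁰ kg/m³.
Convert the energy scale: 0.162 TeV⁴ = 1.62 × 10¹¹ GeV⁴.
Result: 1.62 × 10¹¹ × 2.33 × 10²⁰ = 3.77 × 10³¹ kg/m³.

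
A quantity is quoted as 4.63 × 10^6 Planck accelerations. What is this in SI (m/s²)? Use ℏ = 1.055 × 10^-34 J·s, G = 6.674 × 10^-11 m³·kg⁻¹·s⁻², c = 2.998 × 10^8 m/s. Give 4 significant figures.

One Planck acceleration: a_P = √(c⁷/(ℏG)) = 5.560 × 10^51 m/s².
4.63 × 10^6 × 5.560 × 10^51 m/s² = 2.574 × 10^58 m/s²

2.574 × 10^58 m/s²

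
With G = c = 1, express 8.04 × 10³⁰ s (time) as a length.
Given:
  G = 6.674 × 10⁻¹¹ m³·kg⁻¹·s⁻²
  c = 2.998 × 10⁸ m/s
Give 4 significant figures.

2.410 × 10³⁹ m

Time → length via c.
8.04 × 10³⁰ s × (c) = 2.410 × 10³⁹ m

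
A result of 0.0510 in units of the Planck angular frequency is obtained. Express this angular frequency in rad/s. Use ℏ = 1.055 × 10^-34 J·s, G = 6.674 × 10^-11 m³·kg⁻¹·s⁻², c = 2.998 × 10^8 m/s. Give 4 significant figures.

One Planck angular frequency: ω_P = √(c⁵/(ℏG)) = 1.855 × 10^43 rad/s.
0.0510 × 1.855 × 10^43 rad/s = 9.459 × 10^41 rad/s

9.459 × 10^41 rad/s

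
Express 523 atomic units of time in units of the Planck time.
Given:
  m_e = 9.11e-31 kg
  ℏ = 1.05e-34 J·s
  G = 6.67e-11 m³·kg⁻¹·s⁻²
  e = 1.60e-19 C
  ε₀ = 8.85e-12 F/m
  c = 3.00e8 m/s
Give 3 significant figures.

2.34e29

atomic unit of time: τ_au = (4πε₀)²ℏ³/(m_e e⁴) = 2.40e-17 s
Planck time: t_P = √(ℏG/c⁵) = 5.37e-44 s
523 × 2.40e-17 / 5.37e-44 = 2.34e29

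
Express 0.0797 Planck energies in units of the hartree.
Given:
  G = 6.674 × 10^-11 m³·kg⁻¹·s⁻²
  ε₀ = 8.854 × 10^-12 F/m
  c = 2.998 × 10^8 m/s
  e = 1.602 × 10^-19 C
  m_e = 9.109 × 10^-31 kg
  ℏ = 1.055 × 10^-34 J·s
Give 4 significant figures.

Planck energy: E_P = √(ℏc⁵/G) = 1.957 × 10^9 J
hartree: E_h = m_e e⁴/(4πε₀ℏ)² = 4.354 × 10^-18 J
0.0797 × 1.957 × 10^9 / 4.354 × 10^-18 = 3.581 × 10^25

3.581 × 10^25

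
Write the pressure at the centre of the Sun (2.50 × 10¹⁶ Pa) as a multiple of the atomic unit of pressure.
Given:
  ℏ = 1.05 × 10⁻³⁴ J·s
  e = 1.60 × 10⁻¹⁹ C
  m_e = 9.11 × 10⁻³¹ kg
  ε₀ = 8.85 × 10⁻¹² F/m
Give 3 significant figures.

atomic unit of pressure: P_au = E_h/a₀³ = m_e⁴e¹⁰/((4πε₀)⁵ℏ⁸) = 3.01 × 10¹³ Pa.
2.50 × 10¹⁶ / 3.01 × 10¹³ = 830

830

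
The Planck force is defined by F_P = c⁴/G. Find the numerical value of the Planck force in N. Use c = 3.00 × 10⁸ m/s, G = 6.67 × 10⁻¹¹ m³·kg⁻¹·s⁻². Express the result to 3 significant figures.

1.21 × 10⁴⁴ N

F_P = c⁴/G
  = 8.10 × 10³³ / 6.67 × 10⁻¹¹
  = 1.21 × 10⁴⁴ N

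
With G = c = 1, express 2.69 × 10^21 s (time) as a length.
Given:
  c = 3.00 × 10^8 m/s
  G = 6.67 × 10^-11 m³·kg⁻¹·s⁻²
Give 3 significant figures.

8.07 × 10^29 m

Time → length via c.
2.69 × 10^21 s × (c) = 8.07 × 10^29 m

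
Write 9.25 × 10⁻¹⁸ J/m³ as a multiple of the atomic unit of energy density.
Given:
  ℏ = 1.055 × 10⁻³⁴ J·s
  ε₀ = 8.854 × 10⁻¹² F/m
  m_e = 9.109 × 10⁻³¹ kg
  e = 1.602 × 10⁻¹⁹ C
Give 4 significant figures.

atomic unit of energy density: u_au = E_h/a₀³ = m_e⁴e¹⁰/((4πε₀)⁵ℏ⁸) = 2.929 × 10¹³ J/m³.
9.25 × 10⁻¹⁸ / 2.929 × 10¹³ = 3.158 × 10⁻³¹

3.158 × 10⁻³¹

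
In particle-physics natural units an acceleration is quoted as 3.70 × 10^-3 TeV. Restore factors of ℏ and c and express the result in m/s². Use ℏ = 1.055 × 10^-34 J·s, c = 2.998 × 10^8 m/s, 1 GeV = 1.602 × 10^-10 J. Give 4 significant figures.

1.684 × 10^33 m/s²

Acceleration is [L]/[T]² = c·[E]/ℏ.
1 GeV → c/ℏ × (1 GeV in J) = 4.552 × 10^32 m/s².
Convert the energy scale: 3.70 × 10^-3 TeV = 3.70 GeV.
Result: 3.70 × 4.552 × 10^32 = 1.684 × 10^33 m/s².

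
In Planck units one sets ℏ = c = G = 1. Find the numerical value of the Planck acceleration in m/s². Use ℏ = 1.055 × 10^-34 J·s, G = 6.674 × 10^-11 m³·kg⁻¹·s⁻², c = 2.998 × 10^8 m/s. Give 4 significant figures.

a_P = √(c⁷/(ℏG))
  = √(3.092 × 10^103)
  = 5.560 × 10^51 m/s²

5.560 × 10^51 m/s²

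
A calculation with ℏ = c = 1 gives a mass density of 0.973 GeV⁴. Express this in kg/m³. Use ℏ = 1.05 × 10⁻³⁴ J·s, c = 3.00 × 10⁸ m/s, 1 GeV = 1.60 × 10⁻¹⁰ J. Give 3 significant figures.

Mass density is [E]/(c²[L]³) = [E]⁴/(ℏ³c⁵).
1 GeV⁴ → 1/(ℏ³c⁵) × (1 GeV in J)⁴ = 2.33 × 10²⁰ kg/m³.
Result: 0.973 × 2.33 × 10²⁰ = 2.27 × 10²⁰ kg/m³.

2.27 × 10²⁰ kg/m³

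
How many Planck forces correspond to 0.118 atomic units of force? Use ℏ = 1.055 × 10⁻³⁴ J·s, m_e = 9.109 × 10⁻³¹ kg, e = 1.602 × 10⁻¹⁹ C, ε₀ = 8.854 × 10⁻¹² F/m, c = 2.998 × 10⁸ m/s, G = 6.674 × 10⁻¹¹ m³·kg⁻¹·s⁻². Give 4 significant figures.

atomic unit of force: F_au = E_h/a₀ = m_e²e⁶/((4πε₀)³ℏ⁴) = 8.220 × 10⁻⁸ N
Planck force: F_P = c⁴/G = 1.210 × 10⁴⁴ N
0.118 × 8.220 × 10⁻⁸ / 1.210 × 10⁴⁴ = 8.013 × 10⁻⁵³

8.013 × 10⁻⁵³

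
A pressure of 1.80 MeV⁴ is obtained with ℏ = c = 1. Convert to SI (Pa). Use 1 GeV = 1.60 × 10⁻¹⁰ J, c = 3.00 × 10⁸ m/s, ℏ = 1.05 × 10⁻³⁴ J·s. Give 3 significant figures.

3.77 × 10²⁵ Pa

Pressure is [E]/[L]³ = [E]⁴/(ℏc)³.
1 GeV⁴ → 1/(ℏc)³ × (1 GeV in J)⁴ = 2.10 × 10³⁷ Pa.
Convert the energy scale: 1.80 MeV⁴ = 1.80 × 10⁻¹² GeV⁴.
Result: 1.80 × 10⁻¹² × 2.10 × 10³⁷ = 3.77 × 10²⁵ Pa.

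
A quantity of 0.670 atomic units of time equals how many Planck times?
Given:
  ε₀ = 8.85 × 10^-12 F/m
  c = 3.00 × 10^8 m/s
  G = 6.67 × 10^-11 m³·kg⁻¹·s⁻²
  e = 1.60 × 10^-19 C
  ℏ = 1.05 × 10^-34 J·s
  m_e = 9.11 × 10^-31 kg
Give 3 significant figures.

2.99 × 10^26

atomic unit of time: τ_au = (4πε₀)²ℏ³/(m_e e⁴) = 2.40 × 10^-17 s
Planck time: t_P = √(ℏG/c⁵) = 5.37 × 10^-44 s
0.670 × 2.40 × 10^-17 / 5.37 × 10^-44 = 2.99 × 10^26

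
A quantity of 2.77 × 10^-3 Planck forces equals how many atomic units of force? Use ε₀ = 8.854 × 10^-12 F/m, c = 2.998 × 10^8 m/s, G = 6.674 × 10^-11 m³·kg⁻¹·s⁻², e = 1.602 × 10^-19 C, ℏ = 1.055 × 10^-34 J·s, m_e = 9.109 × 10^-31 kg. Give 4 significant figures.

Planck force: F_P = c⁴/G = 1.210 × 10^44 N
atomic unit of force: F_au = E_h/a₀ = m_e²e⁶/((4πε₀)³ℏ⁴) = 8.220 × 10^-8 N
2.77 × 10^-3 × 1.210 × 10^44 / 8.220 × 10^-8 = 4.079 × 10^48

4.079 × 10^48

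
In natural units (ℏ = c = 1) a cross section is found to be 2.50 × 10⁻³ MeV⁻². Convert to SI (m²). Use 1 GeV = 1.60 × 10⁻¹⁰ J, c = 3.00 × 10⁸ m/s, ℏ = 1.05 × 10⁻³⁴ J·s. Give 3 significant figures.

Area is [L]² = [E]⁻²·(ℏc)²; restore (ℏc)².
1 GeV⁻² → (ℏc)² × (1 GeV in J)⁻² = 3.88 × 10⁻³² m².
Convert the energy scale: 2.50 × 10⁻³ MeV⁻² = 2.50 × 10³ GeV⁻².
Result: 2.50 × 10³ × 3.88 × 10⁻³² = 9.69 × 10⁻²⁹ m².

9.69 × 10⁻²⁹ m²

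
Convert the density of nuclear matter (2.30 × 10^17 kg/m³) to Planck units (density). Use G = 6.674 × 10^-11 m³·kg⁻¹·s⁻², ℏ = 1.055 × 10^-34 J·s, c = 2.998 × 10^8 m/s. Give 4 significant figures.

4.463 × 10^-80

Planck density: ρ_P = c⁵/(ℏG²) = 5.154 × 10^96 kg/m³.
2.30 × 10^17 / 5.154 × 10^96 = 4.463 × 10^-80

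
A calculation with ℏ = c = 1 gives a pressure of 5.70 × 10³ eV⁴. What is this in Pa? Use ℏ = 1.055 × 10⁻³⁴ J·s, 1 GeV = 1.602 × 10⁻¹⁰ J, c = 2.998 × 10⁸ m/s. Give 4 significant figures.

Pressure is [E]/[L]³ = [E]⁴/(ℏc)³.
1 GeV⁴ → 1/(ℏc)³ × (1 GeV in J)⁴ = 2.082 × 10³⁷ Pa.
Convert the energy scale: 5.70 × 10³ eV⁴ = 5.70 × 10⁻³³ GeV⁴.
Result: 5.70 × 10⁻³³ × 2.082 × 10³⁷ = 1.187 × 10⁵ Pa.

1.187 × 10⁵ Pa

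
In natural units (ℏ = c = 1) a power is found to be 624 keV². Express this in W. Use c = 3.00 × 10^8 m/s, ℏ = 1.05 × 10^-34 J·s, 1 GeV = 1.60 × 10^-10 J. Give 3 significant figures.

Power is [E]/[T] = [E]²/ℏ.
1 GeV² → 1/ℏ × (1 GeV in J)² = 2.44 × 10^14 W.
Convert the energy scale: 624 keV² = 6.24 × 10^-10 GeV².
Result: 6.24 × 10^-10 × 2.44 × 10^14 = 1.52 × 10^5 W.

1.52 × 10^5 W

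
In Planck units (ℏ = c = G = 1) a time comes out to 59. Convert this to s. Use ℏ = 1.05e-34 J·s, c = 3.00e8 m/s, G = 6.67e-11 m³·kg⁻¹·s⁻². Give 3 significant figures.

3.17e-42 s

One Planck time: t_P = √(ℏG/c⁵) = 5.37e-44 s.
59 × 5.37e-44 s = 3.17e-42 s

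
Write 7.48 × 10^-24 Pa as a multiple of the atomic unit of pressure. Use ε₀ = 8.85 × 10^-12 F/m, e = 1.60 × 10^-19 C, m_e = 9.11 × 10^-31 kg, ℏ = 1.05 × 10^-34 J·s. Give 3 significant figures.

atomic unit of pressure: P_au = E_h/a₀³ = m_e⁴e¹⁰/((4πε₀)⁵ℏ⁸) = 3.01 × 10^13 Pa.
7.48 × 10^-24 / 3.01 × 10^13 = 2.48 × 10^-37

2.48 × 10^-37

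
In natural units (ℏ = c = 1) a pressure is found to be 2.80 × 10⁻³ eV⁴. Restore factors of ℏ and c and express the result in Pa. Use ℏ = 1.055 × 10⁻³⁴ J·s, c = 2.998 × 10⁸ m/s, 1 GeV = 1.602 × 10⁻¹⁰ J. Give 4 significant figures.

0.05828 Pa

Pressure is [E]/[L]³ = [E]⁴/(ℏc)³.
1 GeV⁴ → 1/(ℏc)³ × (1 GeV in J)⁴ = 2.082 × 10³⁷ Pa.
Convert the energy scale: 2.80 × 10⁻³ eV⁴ = 2.80 × 10⁻³⁹ GeV⁴.
Result: 2.80 × 10⁻³⁹ × 2.082 × 10³⁷ = 0.05828 Pa.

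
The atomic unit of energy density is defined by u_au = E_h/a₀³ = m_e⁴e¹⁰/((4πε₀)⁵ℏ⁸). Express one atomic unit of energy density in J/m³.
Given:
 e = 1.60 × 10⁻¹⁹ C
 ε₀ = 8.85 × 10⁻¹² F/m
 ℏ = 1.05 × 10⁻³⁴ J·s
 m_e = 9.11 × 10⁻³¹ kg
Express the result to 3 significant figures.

3.01 × 10¹³ J/m³

u_au = E_h/a₀³ = m_e⁴e¹⁰/((4πε₀)⁵ℏ⁸)
E_h = 4.38 × 10⁻¹⁸ J
a₀ = 5.26 × 10⁻¹¹ m
E_h/a₀³ = 3.01 × 10¹³ J/m³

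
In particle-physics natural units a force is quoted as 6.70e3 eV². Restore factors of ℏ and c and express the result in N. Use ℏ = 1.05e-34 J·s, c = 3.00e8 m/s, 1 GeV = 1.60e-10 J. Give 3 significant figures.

5.45e-9 N

Force is [E]/[L] = [E]²/(ℏc); restore (ℏc)⁻¹.
1 GeV² → 1/(ℏc) × (1 GeV in J)² = 8.13e5 N.
Convert the energy scale: 6.70e3 eV² = 6.70e-15 GeV².
Result: 6.70e-15 × 8.13e5 = 5.45e-9 N.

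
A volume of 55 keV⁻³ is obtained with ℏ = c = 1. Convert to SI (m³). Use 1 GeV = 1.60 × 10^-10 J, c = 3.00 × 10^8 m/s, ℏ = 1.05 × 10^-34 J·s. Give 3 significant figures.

4.20 × 10^-28 m³

Volume is [L]³ = [E]⁻³·(ℏc)³.
1 GeV⁻³ → (ℏc)³ × (1 GeV in J)⁻³ = 7.63 × 10^-48 m³.
Convert the energy scale: 55 keV⁻³ = 5.50 × 10^19 GeV⁻³.
Result: 5.50 × 10^19 × 7.63 × 10^-48 = 4.20 × 10^-28 m³.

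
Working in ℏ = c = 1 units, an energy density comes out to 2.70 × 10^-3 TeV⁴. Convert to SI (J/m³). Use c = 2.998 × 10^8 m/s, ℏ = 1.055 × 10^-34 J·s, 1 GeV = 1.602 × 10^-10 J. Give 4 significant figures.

5.620 × 10^46 J/m³

[E]/[L]³ = [E]⁴/(ℏc)³; restore (ℏc)⁻³.
1 GeV⁴ → 1/(ℏc)³ × (1 GeV in J)⁴ = 2.082 × 10^37 J/m³.
Convert the energy scale: 2.70 × 10^-3 TeV⁴ = 2.70 × 10^9 GeV⁴.
Result: 2.70 × 10^9 × 2.082 × 10^37 = 5.620 × 10^46 J/m³.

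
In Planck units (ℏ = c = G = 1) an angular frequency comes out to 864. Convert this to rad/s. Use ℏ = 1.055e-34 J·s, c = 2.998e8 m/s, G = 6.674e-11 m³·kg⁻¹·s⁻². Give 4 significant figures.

One Planck angular frequency: ω_P = √(c⁵/(ℏG)) = 1.855e43 rad/s.
864 × 1.855e43 rad/s = 1.602e46 rad/s

1.602e46 rad/s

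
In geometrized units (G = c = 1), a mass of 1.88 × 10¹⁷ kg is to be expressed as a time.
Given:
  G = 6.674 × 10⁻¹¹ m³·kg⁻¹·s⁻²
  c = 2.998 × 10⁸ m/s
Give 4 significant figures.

4.656 × 10⁻¹⁹ s

Mass → time via G/c³.
1.88 × 10¹⁷ kg × (G/c³) = 4.656 × 10⁻¹⁹ s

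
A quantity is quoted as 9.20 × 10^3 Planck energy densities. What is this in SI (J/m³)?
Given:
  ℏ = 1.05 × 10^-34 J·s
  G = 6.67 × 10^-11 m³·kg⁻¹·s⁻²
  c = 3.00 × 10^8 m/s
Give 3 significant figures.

4.31 × 10^117 J/m³

One Planck energy density: u_P = c⁷/(ℏG²) = 4.68 × 10^113 J/m³.
9.20 × 10^3 × 4.68 × 10^113 J/m³ = 4.31 × 10^117 J/m³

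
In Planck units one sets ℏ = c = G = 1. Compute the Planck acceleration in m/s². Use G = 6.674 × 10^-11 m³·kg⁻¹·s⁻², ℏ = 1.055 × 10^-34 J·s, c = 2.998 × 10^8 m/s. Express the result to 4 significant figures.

5.560 × 10^51 m/s²

a_P = √(c⁷/(ℏG))
  = √(3.092 × 10^103)
  = 5.560 × 10^51 m/s²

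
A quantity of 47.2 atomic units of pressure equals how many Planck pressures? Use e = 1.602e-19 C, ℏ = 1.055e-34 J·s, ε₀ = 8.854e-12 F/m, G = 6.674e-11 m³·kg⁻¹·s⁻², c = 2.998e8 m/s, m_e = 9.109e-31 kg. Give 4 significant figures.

atomic unit of pressure: P_au = E_h/a₀³ = m_e⁴e¹⁰/((4πε₀)⁵ℏ⁸) = 2.929e13 Pa
Planck pressure: p_P = c⁷/(ℏG²) = 4.632e113 Pa
47.2 × 2.929e13 / 4.632e113 = 2.985e-99

2.985e-99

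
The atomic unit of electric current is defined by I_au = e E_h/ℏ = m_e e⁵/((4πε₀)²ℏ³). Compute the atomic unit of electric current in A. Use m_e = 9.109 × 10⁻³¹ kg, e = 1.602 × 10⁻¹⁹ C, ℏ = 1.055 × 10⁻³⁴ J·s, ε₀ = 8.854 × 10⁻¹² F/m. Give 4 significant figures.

6.612 × 10⁻³ A

I_au = e E_h/ℏ = m_e e⁵/((4πε₀)²ℏ³)
E_h = 4.354 × 10⁻¹⁸ J
e·E_h/ℏ = 6.612 × 10⁻³ A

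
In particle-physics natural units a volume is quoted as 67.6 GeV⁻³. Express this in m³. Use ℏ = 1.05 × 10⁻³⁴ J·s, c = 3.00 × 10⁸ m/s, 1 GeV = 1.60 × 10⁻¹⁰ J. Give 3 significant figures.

5.16 × 10⁻⁴⁶ m³

Volume is [L]³ = [E]⁻³·(ℏc)³.
1 GeV⁻³ → (ℏc)³ × (1 GeV in J)⁻³ = 7.63 × 10⁻⁴⁸ m³.
Result: 67.6 × 7.63 × 10⁻⁴⁸ = 5.16 × 10⁻⁴⁶ m³.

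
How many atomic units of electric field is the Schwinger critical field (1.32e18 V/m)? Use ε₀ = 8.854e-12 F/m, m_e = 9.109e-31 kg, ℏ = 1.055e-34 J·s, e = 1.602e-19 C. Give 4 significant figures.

2.573e6

atomic unit of electric field: E_au = E_h/(e a₀) = m_e²e⁵/((4πε₀)³ℏ⁴) = 5.131e11 V/m.
1.32e18 / 5.131e11 = 2.573e6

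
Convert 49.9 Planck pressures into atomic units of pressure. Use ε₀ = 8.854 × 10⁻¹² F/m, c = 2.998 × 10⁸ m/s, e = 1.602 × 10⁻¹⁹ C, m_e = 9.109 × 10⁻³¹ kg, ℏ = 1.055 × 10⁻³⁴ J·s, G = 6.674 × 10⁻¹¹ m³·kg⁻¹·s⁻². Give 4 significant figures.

7.891 × 10¹⁰¹

Planck pressure: p_P = c⁷/(ℏG²) = 4.632 × 10¹¹³ Pa
atomic unit of pressure: P_au = E_h/a₀³ = m_e⁴e¹⁰/((4πε₀)⁵ℏ⁸) = 2.929 × 10¹³ Pa
49.9 × 4.632 × 10¹¹³ / 2.929 × 10¹³ = 7.891 × 10¹⁰¹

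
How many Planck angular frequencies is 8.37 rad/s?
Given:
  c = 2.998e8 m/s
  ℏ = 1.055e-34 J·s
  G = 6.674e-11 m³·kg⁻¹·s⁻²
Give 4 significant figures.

Planck angular frequency: ω_P = √(c⁵/(ℏG)) = 1.855e43 rad/s.
8.37 / 1.855e43 = 4.513e-43

4.513e-43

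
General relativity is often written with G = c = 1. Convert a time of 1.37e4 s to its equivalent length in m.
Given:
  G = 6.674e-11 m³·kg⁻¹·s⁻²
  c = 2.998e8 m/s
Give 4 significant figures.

4.107e12 m

Time → length via c.
1.37e4 s × (c) = 4.107e12 m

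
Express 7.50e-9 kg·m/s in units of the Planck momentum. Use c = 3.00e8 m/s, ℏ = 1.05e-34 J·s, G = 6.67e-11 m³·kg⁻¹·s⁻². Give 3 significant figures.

1.15e-9

Planck momentum: p_P = √(ℏc³/G) = 6.52 kg·m/s.
7.50e-9 / 6.52 = 1.15e-9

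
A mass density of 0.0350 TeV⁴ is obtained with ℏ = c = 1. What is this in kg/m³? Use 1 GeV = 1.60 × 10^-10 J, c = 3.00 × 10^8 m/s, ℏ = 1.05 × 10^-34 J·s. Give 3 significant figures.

Mass density is [E]/(c²[L]³) = [E]⁴/(ℏ³c⁵).
1 GeV⁴ → 1/(ℏ³c⁵) × (1 GeV in J)⁴ = 2.33 × 10^20 kg/m³.
Convert the energy scale: 0.0350 TeV⁴ = 3.50 × 10^10 GeV⁴.
Result: 3.50 × 10^10 × 2.33 × 10^20 = 8.15 × 10^30 kg/m³.

8.15 × 10^30 kg/m³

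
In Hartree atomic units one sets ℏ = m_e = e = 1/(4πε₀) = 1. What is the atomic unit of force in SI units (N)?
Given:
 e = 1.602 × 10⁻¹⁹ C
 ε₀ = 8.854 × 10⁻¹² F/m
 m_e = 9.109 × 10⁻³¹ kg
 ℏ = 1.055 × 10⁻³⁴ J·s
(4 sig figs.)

8.220 × 10⁻⁸ N

F_au = E_h/a₀ = m_e²e⁶/((4πε₀)³ℏ⁴)
E_h = 4.354 × 10⁻¹⁸ J
a₀ = 5.297 × 10⁻¹¹ m
E_h/a₀ = 8.220 × 10⁻⁸ N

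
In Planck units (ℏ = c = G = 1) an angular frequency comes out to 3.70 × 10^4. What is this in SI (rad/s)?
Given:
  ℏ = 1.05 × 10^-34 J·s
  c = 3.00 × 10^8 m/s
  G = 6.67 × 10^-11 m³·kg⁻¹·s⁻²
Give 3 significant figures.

6.89 × 10^47 rad/s

One Planck angular frequency: ω_P = √(c⁵/(ℏG)) = 1.86 × 10^43 rad/s.
3.70 × 10^4 × 1.86 × 10^43 rad/s = 6.89 × 10^47 rad/s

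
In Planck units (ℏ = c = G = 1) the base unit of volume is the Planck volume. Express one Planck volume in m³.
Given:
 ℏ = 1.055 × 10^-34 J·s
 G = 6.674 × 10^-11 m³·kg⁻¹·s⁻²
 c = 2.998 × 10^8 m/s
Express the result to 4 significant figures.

V_P = (ℏG/c³)^(3/2)
  = √(1.784 × 10^-209)
  = 4.224 × 10^-105 m³

4.224 × 10^-105 m³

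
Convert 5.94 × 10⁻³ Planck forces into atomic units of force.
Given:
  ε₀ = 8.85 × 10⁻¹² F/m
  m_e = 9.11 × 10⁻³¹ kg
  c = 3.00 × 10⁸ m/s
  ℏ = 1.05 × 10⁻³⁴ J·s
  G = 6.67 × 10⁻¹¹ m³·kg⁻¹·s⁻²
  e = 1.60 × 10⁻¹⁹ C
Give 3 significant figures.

8.66 × 10⁴⁸

Planck force: F_P = c⁴/G = 1.21 × 10⁴⁴ N
atomic unit of force: F_au = E_h/a₀ = m_e²e⁶/((4πε₀)³ℏ⁴) = 8.33 × 10⁻⁸ N
5.94 × 10⁻³ × 1.21 × 10⁴⁴ / 8.33 × 10⁻⁸ = 8.66 × 10⁴⁸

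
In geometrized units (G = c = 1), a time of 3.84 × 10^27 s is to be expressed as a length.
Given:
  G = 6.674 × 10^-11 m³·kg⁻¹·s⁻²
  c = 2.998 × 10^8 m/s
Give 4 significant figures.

1.151 × 10^36 m

Time → length via c.
3.84 × 10^27 s × (c) = 1.151 × 10^36 m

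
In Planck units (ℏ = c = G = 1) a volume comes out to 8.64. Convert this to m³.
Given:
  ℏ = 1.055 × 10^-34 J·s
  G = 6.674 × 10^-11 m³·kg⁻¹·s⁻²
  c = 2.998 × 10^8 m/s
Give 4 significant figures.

One Planck volume: V_P = (ℏG/c³)^(3/2) = 4.224 × 10^-105 m³.
8.64 × 4.224 × 10^-105 m³ = 3.649 × 10^-104 m³

3.649 × 10^-104 m³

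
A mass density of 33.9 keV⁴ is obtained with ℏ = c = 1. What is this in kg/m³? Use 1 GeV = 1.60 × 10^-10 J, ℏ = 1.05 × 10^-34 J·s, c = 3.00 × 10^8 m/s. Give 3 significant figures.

7.90 × 10^-3 kg/m³

Mass density is [E]/(c²[L]³) = [E]⁴/(ℏ³c⁵).
1 GeV⁴ → 1/(ℏ³c⁵) × (1 GeV in J)⁴ = 2.33 × 10^20 kg/m³.
Convert the energy scale: 33.9 keV⁴ = 3.39 × 10^-23 GeV⁴.
Result: 3.39 × 10^-23 × 2.33 × 10^20 = 7.90 × 10^-3 kg/m³.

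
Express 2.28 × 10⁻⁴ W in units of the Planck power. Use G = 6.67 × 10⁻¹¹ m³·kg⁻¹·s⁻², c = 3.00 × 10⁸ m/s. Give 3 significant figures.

Planck power: P_P = c⁵/G = 3.64 × 10⁵² W.
2.28 × 10⁻⁴ / 3.64 × 10⁵² = 6.26 × 10⁻⁵⁷

6.26 × 10⁻⁵⁷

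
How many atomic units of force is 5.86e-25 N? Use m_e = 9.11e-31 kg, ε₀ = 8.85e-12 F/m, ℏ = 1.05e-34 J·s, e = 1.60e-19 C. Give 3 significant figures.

7.04e-18

atomic unit of force: F_au = E_h/a₀ = m_e²e⁶/((4πε₀)³ℏ⁴) = 8.33e-8 N.
5.86e-25 / 8.33e-8 = 7.04e-18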